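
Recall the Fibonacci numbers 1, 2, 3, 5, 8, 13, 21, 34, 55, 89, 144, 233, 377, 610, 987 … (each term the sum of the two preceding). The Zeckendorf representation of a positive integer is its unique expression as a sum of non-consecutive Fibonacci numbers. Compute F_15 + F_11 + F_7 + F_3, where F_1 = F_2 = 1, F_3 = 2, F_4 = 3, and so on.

714

F_15 + F_11 + F_7 + F_3 = 610 + 89 + 13 + 2 = 714.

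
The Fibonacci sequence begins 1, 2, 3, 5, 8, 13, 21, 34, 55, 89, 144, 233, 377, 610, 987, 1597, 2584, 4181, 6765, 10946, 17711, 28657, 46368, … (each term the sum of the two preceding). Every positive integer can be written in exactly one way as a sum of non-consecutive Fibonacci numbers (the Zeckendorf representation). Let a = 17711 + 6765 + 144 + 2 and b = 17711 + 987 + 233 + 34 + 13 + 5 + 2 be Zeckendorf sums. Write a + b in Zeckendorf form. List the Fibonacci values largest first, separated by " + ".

28657 + 10946 + 2584 + 987 + 377 + 55 + 1

The two numbers are 24622 and 18985, so their sum is 43607.
28657 ≤ 43607 < 46368, so take 28657; remainder 14950
10946 ≤ 14950 < 17711, so take 10946; remainder 4004
2584 ≤ 4004 < 4181, so take 2584; remainder 1420
987 ≤ 1420 < 1597, so take 987; remainder 433
377 ≤ 433 < 610, so take 377; remainder 56
55 ≤ 56 < 89, so take 55; remainder 1
1 ≤ 1 < 2, so take 1; remainder 0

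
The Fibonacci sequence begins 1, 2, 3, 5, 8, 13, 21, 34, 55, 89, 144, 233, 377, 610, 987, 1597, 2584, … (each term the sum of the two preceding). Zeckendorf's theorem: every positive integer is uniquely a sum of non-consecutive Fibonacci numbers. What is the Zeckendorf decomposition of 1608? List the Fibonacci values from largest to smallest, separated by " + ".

Greedy algorithm:
largest Fibonacci ≤ 1608 is 1597; 1608 − 1597 = 11
largest Fibonacci ≤ 11 is 8; 11 − 8 = 3
largest Fibonacci ≤ 3 is 3; 3 − 3 = 0
So 1608 = 1597 + 8 + 3, with no two terms consecutive in the sequence.

1597 + 8 + 3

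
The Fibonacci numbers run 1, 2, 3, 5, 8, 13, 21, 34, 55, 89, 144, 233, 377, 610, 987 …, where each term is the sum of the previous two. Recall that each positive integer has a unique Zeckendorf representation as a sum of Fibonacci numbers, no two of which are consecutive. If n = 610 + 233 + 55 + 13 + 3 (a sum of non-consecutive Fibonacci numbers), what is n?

610 + 233 + 55 + 13 + 3 = 914.

914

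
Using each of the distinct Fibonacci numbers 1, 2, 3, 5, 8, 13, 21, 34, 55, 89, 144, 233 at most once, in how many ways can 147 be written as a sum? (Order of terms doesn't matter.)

9

Each representation comes from the Zeckendorf form by replacing some F_k with F_{k−1} + F_{k−2} where possible.
147 = 144+3 = 144+2+1 = 89+55+3 = 89+55+2+1 = … (5 more), for 9 in all.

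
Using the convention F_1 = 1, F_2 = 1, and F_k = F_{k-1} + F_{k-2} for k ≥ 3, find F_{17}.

1597

Iterating the recurrence up to F_{11} = 89 and F_{10} = 55:
F_{12} = F_{11} + F_{10} = 89 + 55 = 144
F_{13} = F_{12} + F_{11} = 144 + 89 = 233
F_{14} = F_{13} + F_{12} = 233 + 144 = 377
F_{15} = F_{14} + F_{13} = 377 + 233 = 610
F_{16} = F_{15} + F_{14} = 610 + 377 = 987
F_{17} = F_{16} + F_{15} = 987 + 610 = 1597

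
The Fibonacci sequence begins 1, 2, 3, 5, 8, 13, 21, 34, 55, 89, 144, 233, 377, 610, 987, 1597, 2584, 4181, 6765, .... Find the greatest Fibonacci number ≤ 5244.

4181

4181 ≤ 5244 < 6765, so the largest Fibonacci number not exceeding 5244 is 4181.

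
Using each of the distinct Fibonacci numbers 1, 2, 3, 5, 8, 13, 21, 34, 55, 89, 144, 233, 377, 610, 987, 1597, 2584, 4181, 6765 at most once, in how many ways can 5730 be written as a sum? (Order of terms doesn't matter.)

16

Each representation comes from the Zeckendorf form by replacing some F_k with F_{k−1} + F_{k−2} where possible.
5730 = 4181+987+377+144+34+5+2 = 4181+987+377+144+21+13+5+2 = 4181+987+377+89+55+34+5+2 = 2584+1597+987+377+144+34+5+2 = 4181+987+377+89+55+21+13+5+2 = … (11 more), for 16 in all.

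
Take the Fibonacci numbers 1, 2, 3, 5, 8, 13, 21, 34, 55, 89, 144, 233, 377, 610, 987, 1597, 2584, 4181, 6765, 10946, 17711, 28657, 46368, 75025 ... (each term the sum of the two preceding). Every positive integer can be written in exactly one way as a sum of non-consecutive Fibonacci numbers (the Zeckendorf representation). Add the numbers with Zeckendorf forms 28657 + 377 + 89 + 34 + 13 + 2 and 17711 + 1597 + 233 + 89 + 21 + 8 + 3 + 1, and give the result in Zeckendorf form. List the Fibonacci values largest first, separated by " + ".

46368 + 1597 + 610 + 233 + 21 + 5 + 1

The two numbers are 29172 and 19663, so their sum is 48835.
subtract 46368 from 48835: 2467 remains
subtract 1597 from 2467: 870 remains
subtract 610 from 870: 260 remains
subtract 233 from 260: 27 remains
subtract 21 from 27: 6 remains
subtract 5 from 6: 1 remains
subtract 1 from 1: 0 remains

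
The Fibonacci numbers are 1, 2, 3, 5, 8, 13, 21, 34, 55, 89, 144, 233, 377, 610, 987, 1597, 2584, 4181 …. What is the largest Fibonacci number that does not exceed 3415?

2584 ≤ 3415 < 4181, so the largest Fibonacci number not exceeding 3415 is 2584.

2584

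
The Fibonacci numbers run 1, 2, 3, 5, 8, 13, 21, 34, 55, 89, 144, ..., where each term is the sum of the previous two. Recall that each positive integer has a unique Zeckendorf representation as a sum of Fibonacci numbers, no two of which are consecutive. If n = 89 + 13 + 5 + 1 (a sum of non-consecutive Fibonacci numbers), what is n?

108

89 + 13 + 5 + 1 = 108.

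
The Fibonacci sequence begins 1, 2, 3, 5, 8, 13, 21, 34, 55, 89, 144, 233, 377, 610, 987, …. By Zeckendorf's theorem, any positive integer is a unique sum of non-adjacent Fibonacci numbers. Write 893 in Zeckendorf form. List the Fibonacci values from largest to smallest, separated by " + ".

Greedily peel off the largest Fibonacci term at each step:
610 ≤ 893 < 987, so take 610; remainder 283
233 ≤ 283 < 377, so take 233; remainder 50
34 ≤ 50 < 55, so take 34; remainder 16
13 ≤ 16 < 21, so take 13; remainder 3
3 ≤ 3 < 5, so take 3; remainder 0
So 893 = 610 + 233 + 34 + 13 + 3, with no two terms consecutive in the sequence.

610 + 233 + 34 + 13 + 3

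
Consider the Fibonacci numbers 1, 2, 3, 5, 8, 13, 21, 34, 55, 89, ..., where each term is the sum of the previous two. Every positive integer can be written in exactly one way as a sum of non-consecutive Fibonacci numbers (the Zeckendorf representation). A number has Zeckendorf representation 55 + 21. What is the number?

55 + 21 = 76.

76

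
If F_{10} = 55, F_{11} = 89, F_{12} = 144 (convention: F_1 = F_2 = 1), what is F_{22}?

17711

By the addition formula F_{m+n} = F_m F_{n+1} + F_{m−1} F_n with m=12, n=10: F_{22} = 144·89 + 89·55 = 12816 + 4895 = 17711.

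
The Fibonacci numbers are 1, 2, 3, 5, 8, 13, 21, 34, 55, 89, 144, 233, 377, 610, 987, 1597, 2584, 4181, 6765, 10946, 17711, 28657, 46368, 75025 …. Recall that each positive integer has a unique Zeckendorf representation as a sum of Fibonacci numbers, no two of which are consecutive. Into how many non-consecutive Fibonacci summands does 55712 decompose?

9

Greedily peel off the largest Fibonacci term at each step:
take 46368 (≤ 55712); 55712 − 46368 = 9344
take 6765 (≤ 9344); 9344 − 6765 = 2579
take 1597 (≤ 2579); 2579 − 1597 = 982
take 610 (≤ 982); 982 − 610 = 372
take 233 (≤ 372); 372 − 233 = 139
take 89 (≤ 139); 139 − 89 = 50
take 34 (≤ 50); 50 − 34 = 16
take 13 (≤ 16); 16 − 13 = 3
take 3 (≤ 3); 3 − 3 = 0
55712 = 46368 + 6765 + 1597 + 610 + 233 + 89 + 34 + 13 + 3, which has 9 terms.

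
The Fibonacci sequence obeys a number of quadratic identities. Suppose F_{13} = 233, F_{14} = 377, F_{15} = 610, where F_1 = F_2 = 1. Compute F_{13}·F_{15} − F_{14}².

1

233·610 − 377² = 142130 − 142129 = 1. (Cassini's identity: F_{k−1}F_{k+1} − F_k² = (−1)^k.)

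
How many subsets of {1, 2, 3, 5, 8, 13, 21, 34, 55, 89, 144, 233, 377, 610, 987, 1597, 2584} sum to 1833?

Each representation comes from the Zeckendorf form by replacing some F_k with F_{k−1} + F_{k−2} where possible.
1833 = 1597+233+3 = 1597+233+2+1 = 1597+144+89+3 = … (25 more), for 28 in all.

28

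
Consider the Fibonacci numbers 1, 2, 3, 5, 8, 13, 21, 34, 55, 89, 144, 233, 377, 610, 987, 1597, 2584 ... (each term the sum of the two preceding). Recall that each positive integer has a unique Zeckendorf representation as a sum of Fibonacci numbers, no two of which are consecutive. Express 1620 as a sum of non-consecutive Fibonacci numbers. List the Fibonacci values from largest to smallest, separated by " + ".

1597 + 21 + 2

Greedy algorithm:
largest Fibonacci ≤ 1620 is 1597; 1620 − 1597 = 23
largest Fibonacci ≤ 23 is 21; 23 − 21 = 2
largest Fibonacci ≤ 2 is 2; 2 − 2 = 0
So 1620 = 1597 + 21 + 2, with no two terms consecutive in the sequence.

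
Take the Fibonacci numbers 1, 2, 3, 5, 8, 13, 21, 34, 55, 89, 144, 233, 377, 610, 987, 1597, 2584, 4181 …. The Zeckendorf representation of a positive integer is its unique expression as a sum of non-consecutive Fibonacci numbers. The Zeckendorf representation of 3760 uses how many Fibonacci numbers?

6

Repeatedly subtract the largest Fibonacci number that fits:
largest Fibonacci ≤ 3760 is 2584; 3760 − 2584 = 1176
largest Fibonacci ≤ 1176 is 987; 1176 − 987 = 189
largest Fibonacci ≤ 189 is 144; 189 − 144 = 45
largest Fibonacci ≤ 45 is 34; 45 − 34 = 11
largest Fibonacci ≤ 11 is 8; 11 − 8 = 3
largest Fibonacci ≤ 3 is 3; 3 − 3 = 0
3760 = 2584 + 987 + 144 + 34 + 8 + 3, which has 6 terms.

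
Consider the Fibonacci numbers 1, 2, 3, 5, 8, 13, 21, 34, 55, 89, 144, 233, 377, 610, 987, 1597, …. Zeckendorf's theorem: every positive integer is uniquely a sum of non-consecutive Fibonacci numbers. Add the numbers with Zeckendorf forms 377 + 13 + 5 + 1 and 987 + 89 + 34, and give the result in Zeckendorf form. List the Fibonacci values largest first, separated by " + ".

The two numbers are 396 and 1110, so their sum is 1506.
largest Fibonacci ≤ 1506 is 987; 1506 − 987 = 519
largest Fibonacci ≤ 519 is 377; 519 − 377 = 142
largest Fibonacci ≤ 142 is 89; 142 − 89 = 53
largest Fibonacci ≤ 53 is 34; 53 − 34 = 19
largest Fibonacci ≤ 19 is 13; 19 − 13 = 6
largest Fibonacci ≤ 6 is 5; 6 − 5 = 1
largest Fibonacci ≤ 1 is 1; 1 − 1 = 0

987 + 377 + 89 + 34 + 13 + 5 + 1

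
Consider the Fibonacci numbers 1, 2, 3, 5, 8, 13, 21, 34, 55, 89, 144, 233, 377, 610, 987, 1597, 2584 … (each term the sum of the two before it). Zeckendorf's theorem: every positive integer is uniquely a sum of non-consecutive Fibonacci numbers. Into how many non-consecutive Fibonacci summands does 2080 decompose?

1597 ≤ 2080 < 2584, so take 1597; remainder 483
377 ≤ 483 < 610, so take 377; remainder 106
89 ≤ 106 < 144, so take 89; remainder 17
13 ≤ 17 < 21, so take 13; remainder 4
3 ≤ 4 < 5, so take 3; remainder 1
1 ≤ 1 < 2, so take 1; remainder 0
2080 = 1597 + 377 + 89 + 13 + 3 + 1, which has 6 terms.

6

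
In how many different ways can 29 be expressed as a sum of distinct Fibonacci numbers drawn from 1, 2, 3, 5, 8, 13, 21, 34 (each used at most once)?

Starting from the Zeckendorf form and repeatedly splitting a term F_k into F_{k−1} + F_{k−2} (when neither is already used) reaches every representation.
29 = 21+8 = 21+5+3 = 21+5+2+1 = 13+8+5+3 = … (1 more), for 5 in all.

5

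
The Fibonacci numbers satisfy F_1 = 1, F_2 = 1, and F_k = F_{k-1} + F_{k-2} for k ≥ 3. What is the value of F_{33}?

Iterating the recurrence up to F_{27} = 196418 and F_{26} = 121393:
F_{28} = F_{27} + F_{26} = 196418 + 121393 = 317811
F_{29} = F_{28} + F_{27} = 317811 + 196418 = 514229
F_{30} = F_{29} + F_{28} = 514229 + 317811 = 832040
F_{31} = F_{30} + F_{29} = 832040 + 514229 = 1346269
F_{32} = F_{31} + F_{30} = 1346269 + 832040 = 2178309
F_{33} = F_{32} + F_{31} = 2178309 + 1346269 = 3524578

3524578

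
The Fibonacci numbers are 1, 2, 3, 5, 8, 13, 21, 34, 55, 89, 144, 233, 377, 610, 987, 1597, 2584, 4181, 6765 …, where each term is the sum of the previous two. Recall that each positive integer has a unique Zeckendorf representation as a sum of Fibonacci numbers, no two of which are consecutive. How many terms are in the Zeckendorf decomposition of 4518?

5

subtract 4181 from 4518: 337 remains
subtract 233 from 337: 104 remains
subtract 89 from 104: 15 remains
subtract 13 from 15: 2 remains
subtract 2 from 2: 0 remains
4518 = 4181 + 233 + 89 + 13 + 2, which has 5 terms.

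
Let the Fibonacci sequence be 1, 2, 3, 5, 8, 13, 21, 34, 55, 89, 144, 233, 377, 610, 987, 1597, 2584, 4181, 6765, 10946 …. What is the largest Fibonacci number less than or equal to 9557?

6765 ≤ 9557 < 10946, so the largest Fibonacci number not exceeding 9557 is 6765.

6765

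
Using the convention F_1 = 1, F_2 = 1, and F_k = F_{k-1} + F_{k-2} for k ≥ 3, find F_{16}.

Iterating the recurrence up to F_{11} = 89 and F_{10} = 55:
F_{12} = F_{11} + F_{10} = 89 + 55 = 144
F_{13} = F_{12} + F_{11} = 144 + 89 = 233
F_{14} = F_{13} + F_{12} = 233 + 144 = 377
F_{15} = F_{14} + F_{13} = 377 + 233 = 610
F_{16} = F_{15} + F_{14} = 610 + 377 = 987

987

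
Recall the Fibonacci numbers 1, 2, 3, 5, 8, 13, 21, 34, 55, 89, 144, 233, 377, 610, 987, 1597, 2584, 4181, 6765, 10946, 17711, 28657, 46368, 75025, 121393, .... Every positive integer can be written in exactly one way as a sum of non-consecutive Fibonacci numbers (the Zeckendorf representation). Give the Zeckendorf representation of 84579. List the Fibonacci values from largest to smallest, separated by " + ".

75025 + 6765 + 2584 + 144 + 55 + 5 + 1

Repeatedly subtract the largest Fibonacci number that fits:
subtract 75025 from 84579: 9554 remains
subtract 6765 from 9554: 2789 remains
subtract 2584 from 2789: 205 remains
subtract 144 from 205: 61 remains
subtract 55 from 61: 6 remains
subtract 5 from 6: 1 remains
subtract 1 from 1: 0 remains
So 84579 = 75025 + 6765 + 2584 + 144 + 55 + 5 + 1, with no two terms consecutive in the sequence.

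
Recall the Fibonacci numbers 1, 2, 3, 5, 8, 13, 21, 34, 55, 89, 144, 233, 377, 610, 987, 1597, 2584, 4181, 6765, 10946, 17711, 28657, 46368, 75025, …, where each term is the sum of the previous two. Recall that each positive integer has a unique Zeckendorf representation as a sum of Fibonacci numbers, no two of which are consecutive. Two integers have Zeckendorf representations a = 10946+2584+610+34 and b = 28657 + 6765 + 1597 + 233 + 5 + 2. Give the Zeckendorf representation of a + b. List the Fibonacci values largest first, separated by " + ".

The two numbers are 14174 and 37259, so their sum is 51433.
Repeatedly subtract the largest Fibonacci number that fits:
46368 ≤ 51433 < 75025, so take 46368; remainder 5065
4181 ≤ 5065 < 6765, so take 4181; remainder 884
610 ≤ 884 < 987, so take 610; remainder 274
233 ≤ 274 < 377, so take 233; remainder 41
34 ≤ 41 < 55, so take 34; remainder 7
5 ≤ 7 < 8, so take 5; remainder 2
2 ≤ 2 < 3, so take 2; remainder 0

46368 + 4181 + 610 + 233 + 34 + 5 + 2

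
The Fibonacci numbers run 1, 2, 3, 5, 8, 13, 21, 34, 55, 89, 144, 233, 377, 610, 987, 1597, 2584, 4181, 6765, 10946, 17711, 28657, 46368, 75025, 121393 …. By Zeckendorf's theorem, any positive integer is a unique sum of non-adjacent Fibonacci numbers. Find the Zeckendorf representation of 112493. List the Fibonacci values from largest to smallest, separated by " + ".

75025 + 28657 + 6765 + 1597 + 377 + 55 + 13 + 3 + 1

112493 − 75025 = 37468
37468 − 28657 = 8811
8811 − 6765 = 2046
2046 − 1597 = 449
449 − 377 = 72
72 − 55 = 17
17 − 13 = 4
4 − 3 = 1
1 − 1 = 0
So 112493 = 75025 + 28657 + 6765 + 1597 + 377 + 55 + 13 + 3 + 1, with no two terms consecutive in the sequence.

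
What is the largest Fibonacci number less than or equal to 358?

233

233 ≤ 358 < 377, so the largest Fibonacci number not exceeding 358 is 233.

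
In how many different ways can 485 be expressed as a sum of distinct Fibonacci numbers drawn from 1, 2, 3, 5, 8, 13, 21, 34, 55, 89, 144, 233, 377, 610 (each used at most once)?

485 = 377+89+13+5+1 = 377+89+13+3+2+1 = 377+55+34+13+5+1 = … (11 more), for 14 in all.

14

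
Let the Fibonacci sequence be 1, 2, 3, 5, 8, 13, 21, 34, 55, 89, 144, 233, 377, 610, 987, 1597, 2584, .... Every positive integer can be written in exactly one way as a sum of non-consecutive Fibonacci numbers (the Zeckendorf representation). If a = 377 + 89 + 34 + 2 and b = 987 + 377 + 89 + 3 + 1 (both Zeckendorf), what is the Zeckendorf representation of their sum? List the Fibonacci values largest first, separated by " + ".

The two numbers are 502 and 1457, so their sum is 1959.
Greedy algorithm:
largest Fibonacci ≤ 1959 is 1597; 1959 − 1597 = 362
largest Fibonacci ≤ 362 is 233; 362 − 233 = 129
largest Fibonacci ≤ 129 is 89; 129 − 89 = 40
largest Fibonacci ≤ 40 is 34; 40 − 34 = 6
largest Fibonacci ≤ 6 is 5; 6 − 5 = 1
largest Fibonacci ≤ 1 is 1; 1 − 1 = 0

1597 + 233 + 89 + 34 + 5 + 1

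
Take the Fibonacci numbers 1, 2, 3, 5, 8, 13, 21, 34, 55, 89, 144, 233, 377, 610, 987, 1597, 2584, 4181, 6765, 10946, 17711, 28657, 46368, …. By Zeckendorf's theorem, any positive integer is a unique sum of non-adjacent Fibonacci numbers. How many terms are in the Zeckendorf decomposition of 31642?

5

largest Fibonacci ≤ 31642 is 28657; 31642 − 28657 = 2985
largest Fibonacci ≤ 2985 is 2584; 2985 − 2584 = 401
largest Fibonacci ≤ 401 is 377; 401 − 377 = 24
largest Fibonacci ≤ 24 is 21; 24 − 21 = 3
largest Fibonacci ≤ 3 is 3; 3 − 3 = 0
31642 = 28657 + 2584 + 377 + 21 + 3, which has 5 terms.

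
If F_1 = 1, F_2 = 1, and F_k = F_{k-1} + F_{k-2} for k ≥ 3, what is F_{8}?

Iterating the recurrence up to F_{4} = 3 and F_{3} = 2:
F_{5} = F_{4} + F_{3} = 3 + 2 = 5
F_{6} = F_{5} + F_{4} = 5 + 3 = 8
F_{7} = F_{6} + F_{5} = 8 + 5 = 13
F_{8} = F_{7} + F_{6} = 13 + 8 = 21

21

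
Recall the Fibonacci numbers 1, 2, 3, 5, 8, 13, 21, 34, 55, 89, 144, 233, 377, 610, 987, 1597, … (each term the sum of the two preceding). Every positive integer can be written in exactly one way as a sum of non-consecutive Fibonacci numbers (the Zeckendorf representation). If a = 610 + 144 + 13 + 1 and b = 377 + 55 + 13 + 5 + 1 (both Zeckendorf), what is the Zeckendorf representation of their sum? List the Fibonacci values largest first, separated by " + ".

987 + 144 + 55 + 21 + 8 + 3 + 1

The two numbers are 768 and 451, so their sum is 1219.
Greedily peel off the largest Fibonacci term at each step:
take 987 (≤ 1219); 1219 − 987 = 232
take 144 (≤ 232); 232 − 144 = 88
take 55 (≤ 88); 88 − 55 = 33
take 21 (≤ 33); 33 − 21 = 12
take 8 (≤ 12); 12 − 8 = 4
take 3 (≤ 4); 4 − 3 = 1
take 1 (≤ 1); 1 − 1 = 0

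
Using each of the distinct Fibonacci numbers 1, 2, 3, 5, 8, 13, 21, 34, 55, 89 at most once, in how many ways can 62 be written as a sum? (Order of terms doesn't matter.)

62 = 55+5+2 = 34+21+5+2 = 34+13+8+5+2 — 3 representations.

3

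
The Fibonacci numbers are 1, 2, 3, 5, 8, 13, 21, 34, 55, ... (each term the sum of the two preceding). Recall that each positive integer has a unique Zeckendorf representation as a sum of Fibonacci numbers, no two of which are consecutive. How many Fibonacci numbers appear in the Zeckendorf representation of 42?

2

Greedy algorithm:
subtract 34 from 42: 8 remains
subtract 8 from 8: 0 remains
42 = 34 + 8, which has 2 terms.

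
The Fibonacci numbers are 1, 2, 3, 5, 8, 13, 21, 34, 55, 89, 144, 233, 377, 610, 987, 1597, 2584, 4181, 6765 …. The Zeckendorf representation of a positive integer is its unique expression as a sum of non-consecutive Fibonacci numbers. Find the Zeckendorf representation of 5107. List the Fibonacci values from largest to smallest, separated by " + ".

Repeatedly subtract the largest Fibonacci number that fits:
take 4181 (≤ 5107); 5107 − 4181 = 926
take 610 (≤ 926); 926 − 610 = 316
take 233 (≤ 316); 316 − 233 = 83
take 55 (≤ 83); 83 − 55 = 28
take 21 (≤ 28); 28 − 21 = 7
take 5 (≤ 7); 7 − 5 = 2
take 2 (≤ 2); 2 − 2 = 0
So 5107 = 4181 + 610 + 233 + 55 + 21 + 5 + 2, with no two terms consecutive in the sequence.

4181 + 610 + 233 + 55 + 21 + 5 + 2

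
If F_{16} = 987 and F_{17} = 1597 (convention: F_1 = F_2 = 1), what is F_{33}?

3524578

By F_{2k+1} = F_k² + F_{k+1}²: F_{33} = 987² + 1597² = 974169 + 2550409 = 3524578.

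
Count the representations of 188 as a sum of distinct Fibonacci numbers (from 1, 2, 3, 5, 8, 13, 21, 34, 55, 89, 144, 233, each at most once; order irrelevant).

8

Starting from the Zeckendorf form and repeatedly splitting a term F_k into F_{k−1} + F_{k−2} (when neither is already used) reaches every representation.
188 = 144+34+8+2 = 144+34+5+3+2 = 144+21+13+8+2 = 89+55+34+8+2 = … (4 more), for 8 in all.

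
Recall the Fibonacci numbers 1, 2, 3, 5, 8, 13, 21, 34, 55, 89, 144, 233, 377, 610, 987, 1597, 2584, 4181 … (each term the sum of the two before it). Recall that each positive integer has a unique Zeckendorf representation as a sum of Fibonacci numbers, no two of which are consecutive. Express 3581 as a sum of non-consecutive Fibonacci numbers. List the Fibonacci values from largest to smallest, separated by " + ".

2584 + 987 + 8 + 2

Greedy algorithm:
2584 ≤ 3581 < 4181, so take 2584; remainder 997
987 ≤ 997 < 1597, so take 987; remainder 10
8 ≤ 10 < 13, so take 8; remainder 2
2 ≤ 2 < 3, so take 2; remainder 0
So 3581 = 2584 + 987 + 8 + 2, with no two terms consecutive in the sequence.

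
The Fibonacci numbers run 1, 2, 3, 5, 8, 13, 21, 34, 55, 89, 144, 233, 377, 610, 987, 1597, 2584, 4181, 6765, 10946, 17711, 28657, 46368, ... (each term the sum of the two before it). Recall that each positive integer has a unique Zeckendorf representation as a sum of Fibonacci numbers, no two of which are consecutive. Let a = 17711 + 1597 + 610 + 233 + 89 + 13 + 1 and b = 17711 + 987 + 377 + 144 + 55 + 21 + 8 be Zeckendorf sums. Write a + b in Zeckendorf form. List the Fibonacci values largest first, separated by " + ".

The two numbers are 20254 and 19303, so their sum is 39557.
Repeatedly subtract the largest Fibonacci number that fits:
28657 ≤ 39557 < 46368, so take 28657; remainder 10900
6765 ≤ 10900 < 10946, so take 6765; remainder 4135
2584 ≤ 4135 < 4181, so take 2584; remainder 1551
987 ≤ 1551 < 1597, so take 987; remainder 564
377 ≤ 564 < 610, so take 377; remainder 187
144 ≤ 187 < 233, so take 144; remainder 43
34 ≤ 43 < 55, so take 34; remainder 9
8 ≤ 9 < 13, so take 8; remainder 1
1 ≤ 1 < 2, so take 1; remainder 0

28657 + 6765 + 2584 + 987 + 377 + 144 + 34 + 8 + 1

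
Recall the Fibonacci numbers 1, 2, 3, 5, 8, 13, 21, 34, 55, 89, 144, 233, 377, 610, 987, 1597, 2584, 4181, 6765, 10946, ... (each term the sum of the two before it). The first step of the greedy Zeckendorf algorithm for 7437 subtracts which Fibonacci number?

6765 ≤ 7437 < 10946, so the largest Fibonacci number not exceeding 7437 is 6765.

6765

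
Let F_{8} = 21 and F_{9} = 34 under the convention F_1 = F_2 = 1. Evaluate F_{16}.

By the doubling identity F_{2k} = F_k(2F_{k+1} − F_k): F_{16} = 21·(2·34 − 21) = 21·47 = 987.

987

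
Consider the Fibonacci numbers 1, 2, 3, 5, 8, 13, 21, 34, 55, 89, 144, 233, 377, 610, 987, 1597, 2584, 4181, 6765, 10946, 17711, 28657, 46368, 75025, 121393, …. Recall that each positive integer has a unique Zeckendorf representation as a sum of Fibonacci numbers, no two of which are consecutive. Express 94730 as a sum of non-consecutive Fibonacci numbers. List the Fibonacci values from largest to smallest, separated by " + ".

75025 + 17711 + 1597 + 377 + 13 + 5 + 2

Greedy algorithm:
94730 − 75025 = 19705
19705 − 17711 = 1994
1994 − 1597 = 397
397 − 377 = 20
20 − 13 = 7
7 − 5 = 2
2 − 2 = 0
So 94730 = 75025 + 17711 + 1597 + 377 + 13 + 5 + 2, with no two terms consecutive in the sequence.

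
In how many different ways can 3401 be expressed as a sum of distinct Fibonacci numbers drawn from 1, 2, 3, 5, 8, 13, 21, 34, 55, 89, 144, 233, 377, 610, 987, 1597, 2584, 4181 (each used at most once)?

Starting from the Zeckendorf form and repeatedly splitting a term F_k into F_{k−1} + F_{k−2} (when neither is already used) reaches every representation.
3401 = 2584+610+144+55+8 = 2584+610+144+55+5+3 = 2584+610+144+34+21+8 = 2584+377+233+144+55+8 = 2584+610+144+55+5+2+1 = … (47 more), for 52 in all.

52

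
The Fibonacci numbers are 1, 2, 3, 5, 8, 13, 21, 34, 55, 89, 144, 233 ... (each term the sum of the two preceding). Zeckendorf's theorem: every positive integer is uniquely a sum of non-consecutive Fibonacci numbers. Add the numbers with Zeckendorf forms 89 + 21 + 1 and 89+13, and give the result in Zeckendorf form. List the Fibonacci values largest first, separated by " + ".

144 + 55 + 13 + 1

The two numbers are 111 and 102, so their sum is 213.
213: greatest Fibonacci not exceeding it is 144, leaving 69
69: greatest Fibonacci not exceeding it is 55, leaving 14
14: greatest Fibonacci not exceeding it is 13, leaving 1
1: greatest Fibonacci not exceeding it is 1, leaving 0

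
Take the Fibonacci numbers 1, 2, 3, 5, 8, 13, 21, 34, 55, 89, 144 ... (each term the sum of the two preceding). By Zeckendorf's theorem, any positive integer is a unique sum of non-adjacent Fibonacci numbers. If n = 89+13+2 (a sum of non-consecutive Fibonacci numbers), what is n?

89+13+2 = 104.

104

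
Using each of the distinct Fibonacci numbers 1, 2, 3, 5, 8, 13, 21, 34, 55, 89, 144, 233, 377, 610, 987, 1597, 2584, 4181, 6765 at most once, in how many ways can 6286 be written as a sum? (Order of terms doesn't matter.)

54

Starting from the Zeckendorf form and repeatedly splitting a term F_k into F_{k−1} + F_{k−2} (when neither is already used) reaches every representation.
6286 = 4181+1597+377+89+34+8 = 4181+1597+377+89+34+5+3 = 4181+1597+377+89+21+13+8 = … (51 more), for 54 in all.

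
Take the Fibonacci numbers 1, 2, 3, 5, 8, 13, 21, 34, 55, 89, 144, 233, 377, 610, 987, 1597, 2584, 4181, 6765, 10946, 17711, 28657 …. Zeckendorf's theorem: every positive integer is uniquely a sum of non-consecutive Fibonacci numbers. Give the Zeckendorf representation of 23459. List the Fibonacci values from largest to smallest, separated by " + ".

17711 + 4181 + 987 + 377 + 144 + 55 + 3 + 1

subtract 17711 from 23459: 5748 remains
subtract 4181 from 5748: 1567 remains
subtract 987 from 1567: 580 remains
subtract 377 from 580: 203 remains
subtract 144 from 203: 59 remains
subtract 55 from 59: 4 remains
subtract 3 from 4: 1 remains
subtract 1 from 1: 0 remains
So 23459 = 17711 + 4181 + 987 + 377 + 144 + 55 + 3 + 1, with no two terms consecutive in the sequence.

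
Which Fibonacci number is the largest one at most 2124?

1597

1597 ≤ 2124 < 2584, so the largest Fibonacci number not exceeding 2124 is 1597.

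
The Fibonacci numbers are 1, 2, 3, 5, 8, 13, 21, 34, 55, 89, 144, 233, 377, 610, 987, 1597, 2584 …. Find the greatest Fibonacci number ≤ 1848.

1597

1597 ≤ 1848 < 2584, so the largest Fibonacci number not exceeding 1848 is 1597.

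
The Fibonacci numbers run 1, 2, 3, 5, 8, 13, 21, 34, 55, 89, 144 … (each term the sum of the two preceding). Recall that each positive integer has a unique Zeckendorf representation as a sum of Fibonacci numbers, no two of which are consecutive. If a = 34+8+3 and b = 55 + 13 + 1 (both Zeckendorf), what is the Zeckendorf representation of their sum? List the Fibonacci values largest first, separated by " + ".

The two numbers are 45 and 69, so their sum is 114.
Greedily peel off the largest Fibonacci term at each step:
take 89 (≤ 114); 114 − 89 = 25
take 21 (≤ 25); 25 − 21 = 4
take 3 (≤ 4); 4 − 3 = 1
take 1 (≤ 1); 1 − 1 = 0

89 + 21 + 3 + 1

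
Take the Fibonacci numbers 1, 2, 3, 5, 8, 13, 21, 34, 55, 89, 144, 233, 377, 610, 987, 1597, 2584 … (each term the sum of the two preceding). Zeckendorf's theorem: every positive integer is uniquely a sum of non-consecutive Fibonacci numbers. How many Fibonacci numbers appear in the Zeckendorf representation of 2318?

subtract 1597 from 2318: 721 remains
subtract 610 from 721: 111 remains
subtract 89 from 111: 22 remains
subtract 21 from 22: 1 remains
subtract 1 from 1: 0 remains
2318 = 1597 + 610 + 89 + 21 + 1, which has 5 terms.

5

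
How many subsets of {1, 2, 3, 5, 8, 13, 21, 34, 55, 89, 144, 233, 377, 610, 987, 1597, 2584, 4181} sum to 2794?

37

Each representation comes from the Zeckendorf form by replacing some F_k with F_{k−1} + F_{k−2} where possible.
2794 = 2584+144+55+8+3 = 2584+144+55+8+2+1 = 2584+144+34+21+8+3 = 1597+987+144+55+8+3 = 2584+144+55+5+3+2+1 = … (32 more), for 37 in all.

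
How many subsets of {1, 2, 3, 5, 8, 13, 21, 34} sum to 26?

26 = 21+5 = 21+3+2 = 13+8+5 = 13+8+3+2 — 4 representations.

4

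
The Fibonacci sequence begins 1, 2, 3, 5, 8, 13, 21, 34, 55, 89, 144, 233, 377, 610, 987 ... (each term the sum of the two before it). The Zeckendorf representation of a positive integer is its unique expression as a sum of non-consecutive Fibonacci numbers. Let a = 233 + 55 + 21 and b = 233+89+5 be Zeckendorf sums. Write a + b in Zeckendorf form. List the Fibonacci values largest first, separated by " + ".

610 + 21 + 5

The two numbers are 309 and 327, so their sum is 636.
610 ≤ 636 < 987, so take 610; remainder 26
21 ≤ 26 < 34, so take 21; remainder 5
5 ≤ 5 < 8, so take 5; remainder 0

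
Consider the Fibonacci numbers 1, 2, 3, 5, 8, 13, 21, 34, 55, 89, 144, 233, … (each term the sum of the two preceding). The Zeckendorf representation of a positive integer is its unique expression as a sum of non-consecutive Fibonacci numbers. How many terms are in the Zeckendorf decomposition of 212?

Repeatedly subtract the largest Fibonacci number that fits:
take 144 (≤ 212); 212 − 144 = 68
take 55 (≤ 68); 68 − 55 = 13
take 13 (≤ 13); 13 − 13 = 0
212 = 144 + 55 + 13, which has 3 terms.

3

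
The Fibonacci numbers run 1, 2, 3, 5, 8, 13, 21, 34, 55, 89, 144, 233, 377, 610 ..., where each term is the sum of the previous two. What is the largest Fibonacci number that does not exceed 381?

377

377 ≤ 381 < 610, so the largest Fibonacci number not exceeding 381 is 377.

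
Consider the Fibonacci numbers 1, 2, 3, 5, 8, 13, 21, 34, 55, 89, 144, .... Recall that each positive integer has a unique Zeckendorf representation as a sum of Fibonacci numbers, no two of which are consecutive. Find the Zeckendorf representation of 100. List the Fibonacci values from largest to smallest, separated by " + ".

Repeatedly subtract the largest Fibonacci number that fits:
89 ≤ 100 < 144, so take 89; remainder 11
8 ≤ 11 < 13, so take 8; remainder 3
3 ≤ 3 < 5, so take 3; remainder 0
So 100 = 89 + 8 + 3, with no two terms consecutive in the sequence.

89 + 8 + 3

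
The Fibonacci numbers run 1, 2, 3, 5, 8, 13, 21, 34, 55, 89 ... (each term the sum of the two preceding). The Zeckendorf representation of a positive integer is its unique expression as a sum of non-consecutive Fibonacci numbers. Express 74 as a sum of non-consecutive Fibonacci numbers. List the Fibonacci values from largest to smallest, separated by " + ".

55 + 13 + 5 + 1

Greedily peel off the largest Fibonacci term at each step:
55 ≤ 74 < 89, so take 55; remainder 19
13 ≤ 19 < 21, so take 13; remainder 6
5 ≤ 6 < 8, so take 5; remainder 1
1 ≤ 1 < 2, so take 1; remainder 0
So 74 = 55 + 13 + 5 + 1, with no two terms consecutive in the sequence.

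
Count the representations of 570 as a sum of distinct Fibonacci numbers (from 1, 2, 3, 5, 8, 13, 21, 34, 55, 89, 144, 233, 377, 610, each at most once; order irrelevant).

9

Starting from the Zeckendorf form and repeatedly splitting a term F_k into F_{k−1} + F_{k−2} (when neither is already used) reaches every representation.
570 = 377+144+34+13+2 = 377+144+34+8+5+2 = 377+89+55+34+13+2 = … (6 more), for 9 in all.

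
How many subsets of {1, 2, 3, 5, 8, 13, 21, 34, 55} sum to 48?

5

48 = 34+13+1 = 34+8+5+1 = 34+8+3+2+1 = … (2 more), for 5 in all.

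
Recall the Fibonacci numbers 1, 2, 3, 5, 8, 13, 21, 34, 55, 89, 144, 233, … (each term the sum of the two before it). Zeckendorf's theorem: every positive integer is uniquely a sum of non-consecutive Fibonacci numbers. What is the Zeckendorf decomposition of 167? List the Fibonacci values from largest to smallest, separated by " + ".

subtract 144 from 167: 23 remains
subtract 21 from 23: 2 remains
subtract 2 from 2: 0 remains
So 167 = 144 + 21 + 2, with no two terms consecutive in the sequence.

144 + 21 + 2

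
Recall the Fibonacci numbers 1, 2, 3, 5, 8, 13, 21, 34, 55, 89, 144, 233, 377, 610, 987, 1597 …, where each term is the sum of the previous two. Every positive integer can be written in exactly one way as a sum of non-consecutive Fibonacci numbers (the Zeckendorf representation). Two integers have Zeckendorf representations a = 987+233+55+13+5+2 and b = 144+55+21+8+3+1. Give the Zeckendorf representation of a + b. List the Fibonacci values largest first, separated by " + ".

The two numbers are 1295 and 232, so their sum is 1527.
Greedily peel off the largest Fibonacci term at each step:
subtract 987 from 1527: 540 remains
subtract 377 from 540: 163 remains
subtract 144 from 163: 19 remains
subtract 13 from 19: 6 remains
subtract 5 from 6: 1 remains
subtract 1 from 1: 0 remains

987 + 377 + 144 + 13 + 5 + 1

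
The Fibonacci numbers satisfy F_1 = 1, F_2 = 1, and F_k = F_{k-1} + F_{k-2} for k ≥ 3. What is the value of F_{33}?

3524578

Iterating the recurrence up to F_{25} = 75025 and F_{24} = 46368:
F_{26} = F_{25} + F_{24} = 75025 + 46368 = 121393
F_{27} = F_{26} + F_{25} = 121393 + 75025 = 196418
F_{28} = F_{27} + F_{26} = 196418 + 121393 = 317811
F_{29} = F_{28} + F_{27} = 317811 + 196418 = 514229
F_{30} = F_{29} + F_{28} = 514229 + 317811 = 832040
F_{31} = F_{30} + F_{29} = 832040 + 514229 = 1346269
F_{32} = F_{31} + F_{30} = 1346269 + 832040 = 2178309
F_{33} = F_{32} + F_{31} = 2178309 + 1346269 = 3524578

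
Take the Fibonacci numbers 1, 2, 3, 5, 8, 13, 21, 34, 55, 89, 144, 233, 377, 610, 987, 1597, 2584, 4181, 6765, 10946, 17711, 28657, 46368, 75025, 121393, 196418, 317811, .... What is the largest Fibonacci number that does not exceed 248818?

196418

196418 ≤ 248818 < 317811, so the largest Fibonacci number not exceeding 248818 is 196418.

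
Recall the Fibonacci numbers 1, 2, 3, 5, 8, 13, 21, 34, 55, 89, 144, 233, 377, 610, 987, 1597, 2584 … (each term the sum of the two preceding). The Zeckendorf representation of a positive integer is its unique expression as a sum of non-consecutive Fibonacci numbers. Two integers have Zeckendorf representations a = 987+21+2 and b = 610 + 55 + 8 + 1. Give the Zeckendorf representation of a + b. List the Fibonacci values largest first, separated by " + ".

The two numbers are 1010 and 674, so their sum is 1684.
Greedy algorithm:
subtract 1597 from 1684: 87 remains
subtract 55 from 87: 32 remains
subtract 21 from 32: 11 remains
subtract 8 from 11: 3 remains
subtract 3 from 3: 0 remains

1597 + 55 + 21 + 8 + 3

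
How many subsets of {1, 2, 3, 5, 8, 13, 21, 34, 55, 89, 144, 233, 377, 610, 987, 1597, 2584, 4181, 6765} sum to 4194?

20

Starting from the Zeckendorf form and repeatedly splitting a term F_k into F_{k−1} + F_{k−2} (when neither is already used) reaches every representation.
4194 = 4181+13 = 4181+8+5 = 2584+1597+13 = … (17 more), for 20 in all.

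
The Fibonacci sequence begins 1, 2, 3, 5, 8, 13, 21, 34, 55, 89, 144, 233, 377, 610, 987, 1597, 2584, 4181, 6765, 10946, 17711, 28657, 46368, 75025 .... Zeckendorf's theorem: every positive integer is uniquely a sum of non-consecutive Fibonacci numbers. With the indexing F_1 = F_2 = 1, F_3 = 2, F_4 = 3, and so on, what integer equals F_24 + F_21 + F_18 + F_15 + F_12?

60652

F_24 + F_21 + F_18 + F_15 + F_12 = 46368 + 10946 + 2584 + 610 + 144 = 60652.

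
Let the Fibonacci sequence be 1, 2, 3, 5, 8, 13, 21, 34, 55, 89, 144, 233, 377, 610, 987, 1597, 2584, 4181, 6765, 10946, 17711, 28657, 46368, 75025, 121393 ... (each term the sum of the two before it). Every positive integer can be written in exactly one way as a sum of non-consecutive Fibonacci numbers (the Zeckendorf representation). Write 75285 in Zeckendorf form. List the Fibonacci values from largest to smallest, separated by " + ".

Repeatedly subtract the largest Fibonacci number that fits:
take 75025 (≤ 75285); 75285 − 75025 = 260
take 233 (≤ 260); 260 − 233 = 27
take 21 (≤ 27); 27 − 21 = 6
take 5 (≤ 6); 6 − 5 = 1
take 1 (≤ 1); 1 − 1 = 0
So 75285 = 75025 + 233 + 21 + 5 + 1, with no two terms consecutive in the sequence.

75025 + 233 + 21 + 5 + 1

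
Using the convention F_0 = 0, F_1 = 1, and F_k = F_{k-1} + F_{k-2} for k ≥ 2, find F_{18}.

Iterating the recurrence up to F_{14} = 377 and F_{13} = 233:
F_{15} = F_{14} + F_{13} = 377 + 233 = 610
F_{16} = F_{15} + F_{14} = 610 + 377 = 987
F_{17} = F_{16} + F_{15} = 987 + 610 = 1597
F_{18} = F_{17} + F_{16} = 1597 + 987 = 2584

2584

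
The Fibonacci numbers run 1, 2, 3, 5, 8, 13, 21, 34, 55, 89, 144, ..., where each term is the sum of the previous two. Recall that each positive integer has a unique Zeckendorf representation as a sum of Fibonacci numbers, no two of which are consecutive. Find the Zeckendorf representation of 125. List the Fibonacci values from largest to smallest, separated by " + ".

Repeatedly subtract the largest Fibonacci number that fits:
125: greatest Fibonacci not exceeding it is 89, leaving 36
36: greatest Fibonacci not exceeding it is 34, leaving 2
2: greatest Fibonacci not exceeding it is 2, leaving 0
So 125 = 89 + 34 + 2, with no two terms consecutive in the sequence.

89 + 34 + 2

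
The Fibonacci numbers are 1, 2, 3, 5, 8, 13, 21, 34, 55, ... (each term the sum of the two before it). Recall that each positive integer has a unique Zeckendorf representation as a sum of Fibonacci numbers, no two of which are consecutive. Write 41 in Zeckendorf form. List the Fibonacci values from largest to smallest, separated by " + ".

34 ≤ 41 < 55, so take 34; remainder 7
5 ≤ 7 < 8, so take 5; remainder 2
2 ≤ 2 < 3, so take 2; remainder 0
So 41 = 34 + 5 + 2, with no two terms consecutive in the sequence.

34 + 5 + 2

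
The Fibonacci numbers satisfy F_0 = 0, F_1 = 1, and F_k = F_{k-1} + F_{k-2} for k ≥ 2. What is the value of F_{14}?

Iterating the recurrence up to F_{6} = 8 and F_{5} = 5:
F_{7} = F_{6} + F_{5} = 8 + 5 = 13
F_{8} = F_{7} + F_{6} = 13 + 8 = 21
F_{9} = F_{8} + F_{7} = 21 + 13 = 34
F_{10} = F_{9} + F_{8} = 34 + 21 = 55
F_{11} = F_{10} + F_{9} = 55 + 34 = 89
F_{12} = F_{11} + F_{10} = 89 + 55 = 144
F_{13} = F_{12} + F_{11} = 144 + 89 = 233
F_{14} = F_{13} + F_{12} = 233 + 144 = 377

377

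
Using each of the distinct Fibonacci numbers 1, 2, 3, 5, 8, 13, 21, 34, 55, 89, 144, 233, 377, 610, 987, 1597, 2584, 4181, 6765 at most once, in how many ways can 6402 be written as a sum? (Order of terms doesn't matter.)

Each representation comes from the Zeckendorf form by replacing some F_k with F_{k−1} + F_{k−2} where possible.
6402 = 4181+1597+610+13+1 = 4181+1597+610+8+5+1 = 4181+1597+377+233+13+1 = 4181+1597+610+8+3+2+1 = … (32 more), for 36 in all.

36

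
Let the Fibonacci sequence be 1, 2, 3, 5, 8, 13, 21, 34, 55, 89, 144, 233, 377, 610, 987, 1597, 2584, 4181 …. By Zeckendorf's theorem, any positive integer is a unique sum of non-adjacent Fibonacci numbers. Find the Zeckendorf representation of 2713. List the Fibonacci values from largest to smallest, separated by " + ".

2584 + 89 + 34 + 5 + 1

Greedy algorithm:
subtract 2584 from 2713: 129 remains
subtract 89 from 129: 40 remains
subtract 34 from 40: 6 remains
subtract 5 from 6: 1 remains
subtract 1 from 1: 0 remains
So 2713 = 2584 + 89 + 34 + 5 + 1, with no two terms consecutive in the sequence.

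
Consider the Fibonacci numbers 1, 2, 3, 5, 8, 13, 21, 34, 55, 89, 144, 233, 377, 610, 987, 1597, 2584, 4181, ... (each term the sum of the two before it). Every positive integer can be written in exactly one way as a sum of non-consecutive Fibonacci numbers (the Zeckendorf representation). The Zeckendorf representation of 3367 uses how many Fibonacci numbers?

5

Greedily peel off the largest Fibonacci term at each step:
3367 − 2584 = 783
783 − 610 = 173
173 − 144 = 29
29 − 21 = 8
8 − 8 = 0
3367 = 2584 + 610 + 144 + 21 + 8, which has 5 terms.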